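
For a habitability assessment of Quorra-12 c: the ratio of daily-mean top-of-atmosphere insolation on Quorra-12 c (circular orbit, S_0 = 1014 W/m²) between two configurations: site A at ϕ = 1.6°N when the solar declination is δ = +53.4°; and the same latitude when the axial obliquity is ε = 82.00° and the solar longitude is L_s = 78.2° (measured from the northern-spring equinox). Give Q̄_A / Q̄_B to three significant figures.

— Configuration A (ϕ=+1.6°):
cos h₀ = −tan(+1.6°) tan(+53.400°) = -0.0376, h₀ = 1.6084 rad.
Bracket: h₀ sin ϕ sin δ + cos ϕ cos δ sin h₀ = 1.6084×0.02792×0.80282 + 0.99961×0.59622×0.99929 = 0.036052 + 0.595564 = 0.631616.
Q̄ = (S_0/π) × [bracket] = (1014/π) × 0.631616 = 203.86 W/m².
— Configuration B (ϕ=+1.6°):
Solar declination: sin δ = sin ε · sin L_s = sin 82.00° × sin 78.2° = 0.96934, so δ = +75.776°.
cos h₀ = −tan(+1.6°) tan(+75.776°) = -0.1102, h₀ = 1.6812 rad.
Bracket: h₀ sin ϕ sin δ + cos ϕ cos δ sin h₀ = 1.6812×0.02792×0.96934 + 0.99961×0.24572×0.99391 = 0.045500 + 0.244128 = 0.289628.
Q̄ = (S_0/π) × [bracket] = (1014/π) × 0.289628 = 93.482 W/m².
Ratio Q̄_A / Q̄_B = 203.86 / 93.482 = 2.181.

Q̄_A / Q̄_B ≈ 2.18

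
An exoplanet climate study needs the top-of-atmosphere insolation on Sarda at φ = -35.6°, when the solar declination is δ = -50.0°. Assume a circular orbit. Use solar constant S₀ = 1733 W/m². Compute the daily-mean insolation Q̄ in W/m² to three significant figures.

Q̄ ≈ 788 W/m²

cos H₀ = −tan(-35.6°) tan(-50.000°) = -0.8532, H₀ = 2.5929 rad.
Bracket: H₀ sin φ sin δ + cos φ cos δ sin H₀ = 2.5929×-0.58212×-0.76604 + 0.81310×0.64279×0.52156 = 1.156245 + 0.272595 = 1.428840.
Q̄ = (S₀/π) × [bracket] = (1733/π) × 1.428840 = 788.2 W/m².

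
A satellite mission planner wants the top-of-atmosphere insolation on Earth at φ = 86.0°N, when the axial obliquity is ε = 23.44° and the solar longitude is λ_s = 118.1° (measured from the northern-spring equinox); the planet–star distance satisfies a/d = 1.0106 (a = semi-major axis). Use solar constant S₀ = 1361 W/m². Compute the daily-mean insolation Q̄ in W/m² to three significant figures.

Q̄ ≈ 487 W/m²

Solar declination: sin δ = sin ε · sin λ_s = sin 23.44° × sin 118.1° = 0.35090, so δ = +20.542°.
cos H₀ = −tan(+86.0°) tan(+20.542°) = -5.3589 ≤ −1 ⇒ polar day, H₀ = π.
Bracket: H₀ sin φ sin δ + cos φ cos δ sin H₀ = 3.1416×0.99756×0.35090 + 0.06976×0.93641×0.00000 = 1.099698 + 0.000000 = 1.099698.
Inverse-square distance factor (a/d)² = 1.0106² = 1.021312.
Q̄ = (S₀/π) × 1.021312 × [bracket] = (1361/π) × 1.021312 × 1.099698 = 486.6 W/m².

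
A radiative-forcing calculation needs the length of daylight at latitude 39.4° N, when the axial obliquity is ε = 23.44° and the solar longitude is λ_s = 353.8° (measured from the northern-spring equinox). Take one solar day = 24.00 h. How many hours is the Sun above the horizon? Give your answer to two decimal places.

11.73 h

Solar declination: sin δ = sin ε · sin λ_s = sin 23.44° × sin 353.8° = -0.04296, so δ = -2.462°.
cos H₀ = −tan φ · tan δ = −tan(+39.4°) × tan(-2.462°) = 0.0353, so H₀ = 1.5355 rad = 87.98°.
Daylight = 2H₀/(2π) × 24.00 h = (1.5355/π) × 24.00 = 11.73 h.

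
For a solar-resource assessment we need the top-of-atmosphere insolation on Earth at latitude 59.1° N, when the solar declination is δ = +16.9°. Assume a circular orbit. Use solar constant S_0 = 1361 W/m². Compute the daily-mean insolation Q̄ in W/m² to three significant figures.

cos h₀ = −tan(+59.1°) tan(+16.900°) = -0.5077, h₀ = 2.1033 rad.
Bracket: h₀ sin ϕ sin δ + cos ϕ cos δ sin h₀ = 2.1033×0.85806×0.29070 + 0.51354×0.95681×0.86156 = 0.524643 + 0.423336 = 0.947979.
Q̄ = (S_0/π) × [bracket] = (1361/π) × 0.947979 = 410.7 W/m².

Q̄ ≈ 411 W/m²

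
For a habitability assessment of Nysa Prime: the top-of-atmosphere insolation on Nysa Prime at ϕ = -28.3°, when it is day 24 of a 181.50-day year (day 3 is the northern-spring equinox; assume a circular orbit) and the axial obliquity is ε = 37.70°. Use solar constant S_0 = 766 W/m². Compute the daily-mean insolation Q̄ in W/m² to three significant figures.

Solar longitude: L_s = 360° × (24 − 3)/181.50 = 41.653°.
sin δ = sin 37.70° × sin 41.653° = 0.40643, so δ = +23.981°.
cos h₀ = −tan(-28.3°) tan(+23.981°) = 0.2395, h₀ = 1.3289 rad.
Bracket: h₀ sin ϕ sin δ + cos ϕ cos δ sin h₀ = 1.3289×-0.47409×0.40643 + 0.88048×0.91368×0.97089 = -0.256058 + 0.781059 = 0.525001.
Q̄ = (S_0/π) × [bracket] = (766/π) × 0.525001 = 128.0 W/m².

Q̄ ≈ 128 W/m²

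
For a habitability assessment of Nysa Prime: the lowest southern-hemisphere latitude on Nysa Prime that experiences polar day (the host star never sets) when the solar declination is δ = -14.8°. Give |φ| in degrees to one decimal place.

|φ| = 75.2°

Polar day requires cos H₀ = −tan φ tan δ ≤ −1, i.e. tan φ tan δ ≥ 1.
The boundary is |tan φ| · |tan δ| = 1, so |φ| = 90° − |δ| = 90° − 14.8° = 75.2° in the southern hemisphere.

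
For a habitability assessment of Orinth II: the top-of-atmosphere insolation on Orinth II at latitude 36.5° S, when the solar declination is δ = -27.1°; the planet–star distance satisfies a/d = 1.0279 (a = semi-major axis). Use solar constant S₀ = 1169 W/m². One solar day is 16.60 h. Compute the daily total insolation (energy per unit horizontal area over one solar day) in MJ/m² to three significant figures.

cos H₀ = −tan(-36.5°) tan(-27.100°) = -0.3787, H₀ = 1.9591 rad.
Bracket: H₀ sin φ sin δ + cos φ cos δ sin H₀ = 1.9591×-0.59482×-0.45554 + 0.80386×0.89021×0.92554 = 0.530846 + 0.662320 = 1.193166.
Inverse-square distance factor (a/d)² = 1.0279² = 1.056578.
Q̄ = (S₀/π) × 1.056578 × [bracket] = (1169/π) × 1.056578 × 1.193166 = 469.10 W/m².
Daily total = Q̄ × 16.60 h × 3600 s/h = 469.10 × 16.60 × 3600 / 10⁶ = 28.03 MJ/m².

28.0 MJ/m²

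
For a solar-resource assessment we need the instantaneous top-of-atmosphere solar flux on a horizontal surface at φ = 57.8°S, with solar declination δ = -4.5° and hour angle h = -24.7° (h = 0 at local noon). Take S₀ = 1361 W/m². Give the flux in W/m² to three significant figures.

747 W/m²

cos θ_z = sin φ sin δ + cos φ cos δ cos h = 0.066392 + 0.482630 = 0.549022.
Flux = S₀ · cos θ_z = 1361 × 0.549022 = 747.2 W/m².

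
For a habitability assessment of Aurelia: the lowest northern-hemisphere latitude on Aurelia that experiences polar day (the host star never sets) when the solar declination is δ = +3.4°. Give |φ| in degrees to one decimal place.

|φ| = 86.6°

Polar day requires cos H₀ = −tan φ tan δ ≤ −1, i.e. tan φ tan δ ≥ 1.
The boundary is |tan φ| · |tan δ| = 1, so |φ| = 90° − |δ| = 90° − 3.4° = 86.6° in the northern hemisphere.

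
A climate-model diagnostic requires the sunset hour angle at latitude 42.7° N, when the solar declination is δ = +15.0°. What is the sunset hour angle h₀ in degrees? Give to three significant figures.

cos h₀ = −tan ϕ · tan δ = −tan(+42.7°) × tan(+15.000°) = -0.2473, so h₀ = 1.8206 rad = 104.32°.

h₀ = 104°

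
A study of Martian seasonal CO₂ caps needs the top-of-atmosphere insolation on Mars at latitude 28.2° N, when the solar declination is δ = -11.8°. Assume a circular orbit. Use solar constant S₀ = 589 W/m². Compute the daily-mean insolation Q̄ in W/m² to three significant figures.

cos H₀ = −tan(+28.2°) tan(-11.800°) = 0.1120, H₀ = 1.4585 rad.
Bracket: H₀ sin φ sin δ + cos φ cos δ sin H₀ = 1.4585×0.47255×-0.20450 + 0.88130×0.97887×0.99371 = -0.140944 + 0.857252 = 0.716308.
Q̄ = (S₀/π) × [bracket] = (589/π) × 0.716308 = 134.3 W/m².

Q̄ ≈ 134 W/m²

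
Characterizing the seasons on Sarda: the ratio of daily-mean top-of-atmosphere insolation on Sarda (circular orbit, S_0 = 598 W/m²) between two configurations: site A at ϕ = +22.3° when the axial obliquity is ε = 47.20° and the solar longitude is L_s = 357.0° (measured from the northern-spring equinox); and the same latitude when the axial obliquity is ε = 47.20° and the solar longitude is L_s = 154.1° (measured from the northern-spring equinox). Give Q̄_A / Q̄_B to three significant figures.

— Configuration A (ϕ=+22.3°):
Solar declination: sin δ = sin ε · sin L_s = sin 47.20° × sin 357.0° = -0.03840, so δ = -2.201°.
cos h₀ = −tan(+22.3°) tan(-2.201°) = 0.0158, h₀ = 1.5550 rad.
Bracket: h₀ sin ϕ sin δ + cos ϕ cos δ sin h₀ = 1.5550×0.37946×-0.03840 + 0.92521×0.99926×0.99988 = -0.022658 + 0.924414 = 0.901756.
Q̄ = (S_0/π) × [bracket] = (598/π) × 0.901756 = 171.65 W/m².
— Configuration B (ϕ=+22.3°):
Solar declination: sin δ = sin ε · sin L_s = sin 47.20° × sin 154.1° = 0.32049, so δ = +18.693°.
cos h₀ = −tan(+22.3°) tan(+18.693°) = -0.1388, h₀ = 1.7100 rad.
Bracket: h₀ sin ϕ sin δ + cos ϕ cos δ sin h₀ = 1.7100×0.37946×0.32049 + 0.92521×0.94725×0.99033 = 0.207958 + 0.867930 = 1.075888.
Q̄ = (S_0/π) × [bracket] = (598/π) × 1.075888 = 204.79 W/m².
Ratio Q̄_A / Q̄_B = 171.65 / 204.79 = 0.8382.

Q̄_A / Q̄_B ≈ 0.838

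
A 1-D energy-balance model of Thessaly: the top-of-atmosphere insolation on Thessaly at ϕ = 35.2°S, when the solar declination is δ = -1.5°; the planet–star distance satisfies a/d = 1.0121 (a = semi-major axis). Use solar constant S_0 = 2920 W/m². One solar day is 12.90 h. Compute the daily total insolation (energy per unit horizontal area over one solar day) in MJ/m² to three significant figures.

cos h₀ = −tan(-35.2°) tan(-1.500°) = -0.0185, h₀ = 1.5893 rad.
Bracket: h₀ sin ϕ sin δ + cos ϕ cos δ sin h₀ = 1.5893×-0.57643×-0.02618 + 0.81714×0.99966×0.99983 = 0.023984 + 0.816723 = 0.840707.
Inverse-square distance factor (a/d)² = 1.0121² = 1.024346.
Q̄ = (S_0/π) × 1.024346 × [bracket] = (2920/π) × 1.024346 × 0.840707 = 800.43 W/m².
Daily total = Q̄ × 12.90 h × 3600 s/h = 800.43 × 12.90 × 3600 / 10⁶ = 37.17 MJ/m².

37.2 MJ/m²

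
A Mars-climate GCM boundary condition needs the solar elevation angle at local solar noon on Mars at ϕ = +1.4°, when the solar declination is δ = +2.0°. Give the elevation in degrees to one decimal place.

89.4°

At local noon the hour angle is zero, so the zenith angle equals |ϕ − δ| = |+1.4° − (+2.000°)| = 0.600°.
Elevation = 90° − 0.600° = 89.4°.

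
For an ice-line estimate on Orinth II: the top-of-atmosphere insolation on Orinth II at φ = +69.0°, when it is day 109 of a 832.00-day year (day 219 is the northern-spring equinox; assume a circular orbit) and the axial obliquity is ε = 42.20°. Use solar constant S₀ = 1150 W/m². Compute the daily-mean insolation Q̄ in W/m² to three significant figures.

Q̄ ≈ 0.00 W/m²

Solar longitude: λ_s = 360° × (109 − 219)/832.00 = -47.596°, i.e. -47.596° + 360° = 312.404°.
sin δ = sin 42.20° × sin 312.404° = -0.49601, so δ = -29.736°.
cos H₀ = −tan(+69.0°) tan(-29.736°) = 1.4881 ≥ 1 ⇒ polar night, H₀ = 0 and Q̄ = 0.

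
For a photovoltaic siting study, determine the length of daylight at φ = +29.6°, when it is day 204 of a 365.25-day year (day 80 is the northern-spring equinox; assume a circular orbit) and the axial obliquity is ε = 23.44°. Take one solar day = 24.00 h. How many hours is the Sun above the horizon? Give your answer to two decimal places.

Solar longitude: λ_s = 360° × (204 − 80)/365.25 = 122.218°.
sin δ = sin 23.44° × sin 122.218° = 0.33654, so δ = +19.666°.
cos H₀ = −tan φ · tan δ = −tan(+29.6°) × tan(+19.666°) = -0.2030, so H₀ = 1.7752 rad = 101.71°.
Daylight = 2H₀/(2π) × 24.00 h = (1.7752/π) × 24.00 = 13.56 h.

13.56 h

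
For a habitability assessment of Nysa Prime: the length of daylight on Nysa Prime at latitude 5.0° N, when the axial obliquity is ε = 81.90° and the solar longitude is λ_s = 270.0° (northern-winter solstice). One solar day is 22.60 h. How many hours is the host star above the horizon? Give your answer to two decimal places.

Solar declination: sin δ = sin ε · sin λ_s = sin 81.90° × sin 270.0° = -0.99002, so δ = -81.900°.
cos H₀ = −tan φ · tan δ = −tan(+5.0°) × tan(-81.900°) = 0.6147, so H₀ = 0.9088 rad = 52.07°.
Daylight = 2H₀/(2π) × 22.60 h = (0.9088/π) × 22.60 = 6.54 h.

6.54 h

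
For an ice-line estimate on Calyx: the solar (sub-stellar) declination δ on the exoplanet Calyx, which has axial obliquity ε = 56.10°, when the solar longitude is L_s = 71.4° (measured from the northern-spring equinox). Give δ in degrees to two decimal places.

δ = +51.87°

sin δ = sin ε · sin L_s = sin 56.10° × sin 71.4° = 0.786659.
δ = arcsin(0.786659) = +51.87°.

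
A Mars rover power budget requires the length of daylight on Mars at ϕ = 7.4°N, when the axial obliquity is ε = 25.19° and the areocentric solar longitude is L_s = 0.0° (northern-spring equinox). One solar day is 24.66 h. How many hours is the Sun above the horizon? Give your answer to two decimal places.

sin δ = sin 25.19° × sin 0.0° = 0.00000, so δ = +0.000°.
cos h₀ = −tan ϕ · tan δ = −tan(+7.4°) × tan(+0.000°) = -0.0000, so h₀ = 1.5708 rad = 90.00°.
Daylight = 2h₀/(2π) × 24.66 h = (1.5708/π) × 24.66 = 12.33 h.

12.33 h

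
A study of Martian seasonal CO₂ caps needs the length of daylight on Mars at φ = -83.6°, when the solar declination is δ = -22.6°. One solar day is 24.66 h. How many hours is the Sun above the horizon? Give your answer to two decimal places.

Sunrise equation: cos H₀ = −tan φ · tan δ = -3.7110 ≤ −1, so the Sun never sets (polar day) and H₀ = π.
Daylight = 2H₀/(2π) × 24.66 h = (3.1416/π) × 24.66 = 24.66 h.

24.66 h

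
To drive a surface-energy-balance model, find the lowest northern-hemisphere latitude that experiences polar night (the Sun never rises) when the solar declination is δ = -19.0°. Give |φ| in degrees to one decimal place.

|φ| = 71.0°

Polar night requires cos H₀ = −tan φ tan δ ≥ 1, i.e. tan φ tan δ ≤ −1.
The boundary is |tan φ| · |tan δ| = 1, so |φ| = 90° − |δ| = 90° − 19.0° = 71.0° in the northern hemisphere.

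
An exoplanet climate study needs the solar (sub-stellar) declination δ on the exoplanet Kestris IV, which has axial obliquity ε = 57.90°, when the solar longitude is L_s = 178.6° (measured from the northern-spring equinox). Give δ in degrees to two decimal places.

δ = +1.19°

sin δ = sin ε · sin L_s = sin 57.90° × sin 178.6° = 0.020697.
δ = arcsin(0.020697) = +1.19°.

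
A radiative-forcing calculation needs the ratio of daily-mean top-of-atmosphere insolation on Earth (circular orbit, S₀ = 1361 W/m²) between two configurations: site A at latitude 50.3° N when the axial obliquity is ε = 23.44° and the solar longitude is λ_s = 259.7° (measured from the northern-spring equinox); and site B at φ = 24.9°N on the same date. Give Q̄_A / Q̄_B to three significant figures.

— Configuration A (φ=+50.3°):
Solar declination: sin δ = sin ε · sin λ_s = sin 23.44° × sin 259.7° = -0.39138, so δ = -23.040°.
cos H₀ = −tan(+50.3°) tan(-23.040°) = 0.5123, H₀ = 1.0330 rad.
Bracket: H₀ sin φ sin δ + cos φ cos δ sin H₀ = 1.0330×0.76940×-0.39138 + 0.63877×0.92023×0.85882 = -0.311065 + 0.504828 = 0.193763.
Q̄ = (S₀/π) × [bracket] = (1361/π) × 0.193763 = 83.942 W/m².
— Configuration B (φ=+24.9°):
cos H₀ = −tan(+24.9°) tan(-23.040°) = 0.1974, H₀ = 1.3721 rad.
Bracket: H₀ sin φ sin δ + cos φ cos δ sin H₀ = 1.3721×0.42104×-0.39138 + 0.90704×0.92023×0.98032 = -0.226104 + 0.818259 = 0.592155.
Q̄ = (S₀/π) × [bracket] = (1361/π) × 0.592155 = 256.53 W/m².
Ratio Q̄_A / Q̄_B = 83.942 / 256.53 = 0.3272.

Q̄_A / Q̄_B ≈ 0.327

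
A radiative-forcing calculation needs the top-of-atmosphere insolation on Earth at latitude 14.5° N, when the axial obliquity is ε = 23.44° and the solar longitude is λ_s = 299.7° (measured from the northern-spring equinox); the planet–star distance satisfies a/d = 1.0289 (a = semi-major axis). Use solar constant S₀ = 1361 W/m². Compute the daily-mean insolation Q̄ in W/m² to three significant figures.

Solar declination: sin δ = sin ε · sin λ_s = sin 23.44° × sin 299.7° = -0.34553, so δ = -20.214°.
cos H₀ = −tan(+14.5°) tan(-20.214°) = 0.0952, H₀ = 1.4754 rad.
Bracket: H₀ sin φ sin δ + cos φ cos δ sin H₀ = 1.4754×0.25038×-0.34553 + 0.96815×0.93841×0.99546 = -0.127642 + 0.904397 = 0.776755.
Inverse-square distance factor (a/d)² = 1.0289² = 1.058635.
Q̄ = (S₀/π) × 1.058635 × [bracket] = (1361/π) × 1.058635 × 0.776755 = 356.2 W/m².

Q̄ ≈ 356 W/m²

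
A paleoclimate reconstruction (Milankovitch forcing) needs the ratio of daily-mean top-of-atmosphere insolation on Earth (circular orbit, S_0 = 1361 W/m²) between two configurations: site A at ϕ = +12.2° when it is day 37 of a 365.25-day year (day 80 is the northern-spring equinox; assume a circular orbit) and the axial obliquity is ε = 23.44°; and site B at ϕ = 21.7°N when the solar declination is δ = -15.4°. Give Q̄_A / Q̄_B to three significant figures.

Q̄_A / Q̄_B ≈ 1.14

— Configuration A (ϕ=+12.2°):
Solar longitude: L_s = 360° × (37 − 80)/365.25 = -42.382°, i.e. -42.382° + 360° = 317.618°.
sin δ = sin 23.44° × sin 317.618° = -0.26814, so δ = -15.553°.
cos h₀ = −tan(+12.2°) tan(-15.553°) = 0.0602, h₀ = 1.5106 rad.
Bracket: h₀ sin ϕ sin δ + cos ϕ cos δ sin h₀ = 1.5106×0.21132×-0.26814 + 0.97742×0.96338×0.99819 = -0.085596 + 0.939923 = 0.854327.
Q̄ = (S_0/π) × [bracket] = (1361/π) × 0.854327 = 370.11 W/m².
— Configuration B (ϕ=+21.7°):
cos h₀ = −tan(+21.7°) tan(-15.400°) = 0.1096, h₀ = 1.4610 rad.
Bracket: h₀ sin ϕ sin δ + cos ϕ cos δ sin h₀ = 1.4610×0.36975×-0.26556 + 0.92913×0.96410×0.99397 = -0.143457 + 0.890373 = 0.746916.
Q̄ = (S_0/π) × [bracket] = (1361/π) × 0.746916 = 323.58 W/m².
Ratio Q̄_A / Q̄_B = 370.11 / 323.58 = 1.144.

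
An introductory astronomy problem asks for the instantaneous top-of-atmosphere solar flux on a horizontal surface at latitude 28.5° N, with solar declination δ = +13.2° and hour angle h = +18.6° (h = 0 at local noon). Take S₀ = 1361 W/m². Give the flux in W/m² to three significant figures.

cos θ_z = sin φ sin δ + cos φ cos δ cos h = 0.108960 + 0.810909 = 0.919869.
Flux = S₀ · cos θ_z = 1361 × 0.919869 = 1252 W/m².

1.25e+03 W/m²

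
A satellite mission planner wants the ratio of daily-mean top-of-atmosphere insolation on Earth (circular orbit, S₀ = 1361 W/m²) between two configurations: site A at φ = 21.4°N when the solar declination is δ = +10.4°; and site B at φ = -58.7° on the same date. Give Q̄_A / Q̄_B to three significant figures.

Q̄_A / Q̄_B ≈ 3.50

— Configuration A (φ=+21.4°):
cos H₀ = −tan(+21.4°) tan(+10.400°) = -0.0719, H₀ = 1.6428 rad.
Bracket: H₀ sin φ sin δ + cos φ cos δ sin H₀ = 1.6428×0.36488×0.18052 + 0.93106×0.98357×0.99741 = 0.108208 + 0.913391 = 1.021599.
Q̄ = (S₀/π) × [bracket] = (1361/π) × 1.021599 = 442.58 W/m².
— Configuration B (φ=-58.7°):
cos H₀ = −tan(-58.7°) tan(+10.400°) = 0.3019, H₀ = 1.2642 rad.
Bracket: H₀ sin φ sin δ + cos φ cos δ sin H₀ = 1.2642×-0.85446×0.18052 + 0.51952×0.98357×0.95335 = -0.194999 + 0.487147 = 0.292148.
Q̄ = (S₀/π) × [bracket] = (1361/π) × 0.292148 = 126.56 W/m².
Ratio Q̄_A / Q̄_B = 442.58 / 126.56 = 3.497.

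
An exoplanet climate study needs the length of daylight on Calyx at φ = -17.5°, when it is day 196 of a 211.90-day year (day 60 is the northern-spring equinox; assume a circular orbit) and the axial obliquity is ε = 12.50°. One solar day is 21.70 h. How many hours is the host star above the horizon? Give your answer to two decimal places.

11.22 h

Solar longitude: λ_s = 360° × (196 − 60)/211.90 = 231.052°.
sin δ = sin 12.50° × sin 231.052° = -0.16833, so δ = -9.691°.
cos H₀ = −tan φ · tan δ = −tan(-17.5°) × tan(-9.691°) = -0.0538, so H₀ = 1.6247 rad = 93.09°.
Daylight = 2H₀/(2π) × 21.70 h = (1.6247/π) × 21.70 = 11.22 h.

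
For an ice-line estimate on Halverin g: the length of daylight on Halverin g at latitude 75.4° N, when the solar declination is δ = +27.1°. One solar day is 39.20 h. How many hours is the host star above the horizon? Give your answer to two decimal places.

39.20 h

Sunrise equation: cos H₀ = −tan φ · tan δ = -1.9645 ≤ −1, so the host star never sets (polar day) and H₀ = π.
Daylight = 2H₀/(2π) × 39.20 h = (3.1416/π) × 39.20 = 39.20 h.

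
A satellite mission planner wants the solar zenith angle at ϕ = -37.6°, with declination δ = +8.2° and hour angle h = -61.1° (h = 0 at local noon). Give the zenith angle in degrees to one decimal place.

cos θ_z = sin ϕ sin δ + cos ϕ cos δ cos h = -0.087024 + 0.378985 = 0.291961.
θ_z = arccos(0.291961) = 73.0°.

θ_z = 73.0°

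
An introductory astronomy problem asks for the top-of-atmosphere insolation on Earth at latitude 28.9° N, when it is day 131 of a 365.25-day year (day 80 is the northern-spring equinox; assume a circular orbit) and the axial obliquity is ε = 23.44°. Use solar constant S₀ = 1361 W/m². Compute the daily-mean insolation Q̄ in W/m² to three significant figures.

Q̄ ≈ 467 W/m²

Solar longitude: λ_s = 360° × (131 − 80)/365.25 = 50.267°.
sin δ = sin 23.44° × sin 50.267° = 0.30591, so δ = +17.813°.
cos H₀ = −tan(+28.9°) tan(+17.813°) = -0.1774, H₀ = 1.7491 rad.
Bracket: H₀ sin φ sin δ + cos φ cos δ sin H₀ = 1.7491×0.48328×0.30591 + 0.87546×0.95206×0.98414 = 0.258587 + 0.820271 = 1.078858.
Q̄ = (S₀/π) × [bracket] = (1361/π) × 1.078858 = 467.4 W/m².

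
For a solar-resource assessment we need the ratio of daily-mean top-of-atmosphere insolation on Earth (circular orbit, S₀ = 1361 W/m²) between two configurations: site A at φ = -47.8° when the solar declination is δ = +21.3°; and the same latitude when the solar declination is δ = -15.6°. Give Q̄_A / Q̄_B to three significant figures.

— Configuration A (φ=-47.8°):
cos H₀ = −tan(-47.8°) tan(+21.300°) = 0.4300, H₀ = 1.1263 rad.
Bracket: H₀ sin φ sin δ + cos φ cos δ sin H₀ = 1.1263×-0.74080×0.36325 + 0.67172×0.93169×0.90284 = -0.303082 + 0.565029 = 0.261947.
Q̄ = (S₀/π) × [bracket] = (1361/π) × 0.261947 = 113.48 W/m².
— Configuration B (φ=-47.8°):
cos H₀ = −tan(-47.8°) tan(-15.600°) = -0.3079, H₀ = 1.8838 rad.
Bracket: H₀ sin φ sin δ + cos φ cos δ sin H₀ = 1.8838×-0.74080×-0.26892 + 0.67172×0.96316×0.95141 = 0.375283 + 0.615537 = 0.990820.
Q̄ = (S₀/π) × [bracket] = (1361/π) × 0.990820 = 429.24 W/m².
Ratio Q̄_A / Q̄_B = 113.48 / 429.24 = 0.2644.

Q̄_A / Q̄_B ≈ 0.264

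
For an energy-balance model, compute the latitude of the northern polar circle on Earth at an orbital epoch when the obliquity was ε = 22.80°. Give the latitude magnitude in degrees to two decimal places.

The polar circle is the lowest latitude that experiences at least one full rotation of continuous daylight at the northern-summer solstice; it lies at |ϕ| = 90° − ε = 90° − 22.80° = 67.20°.

67.20°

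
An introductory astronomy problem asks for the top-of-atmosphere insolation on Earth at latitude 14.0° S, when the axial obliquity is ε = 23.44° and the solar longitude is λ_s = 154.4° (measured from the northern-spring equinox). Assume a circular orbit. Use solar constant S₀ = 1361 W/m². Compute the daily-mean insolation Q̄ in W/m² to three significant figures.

Solar declination: sin δ = sin ε · sin λ_s = sin 23.44° × sin 154.4° = 0.17188, so δ = +9.897°.
cos H₀ = −tan(-14.0°) tan(+9.897°) = 0.0435, H₀ = 1.5273 rad.
Bracket: H₀ sin φ sin δ + cos φ cos δ sin H₀ = 1.5273×-0.24192×0.17188 + 0.97030×0.98512×0.99905 = -0.063507 + 0.954954 = 0.891447.
Q̄ = (S₀/π) × [bracket] = (1361/π) × 0.891447 = 386.2 W/m².

Q̄ ≈ 386 W/m²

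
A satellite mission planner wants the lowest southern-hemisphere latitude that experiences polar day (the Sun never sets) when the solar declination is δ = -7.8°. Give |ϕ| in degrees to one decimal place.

|ϕ| = 82.2°

Polar day requires cos h₀ = −tan ϕ tan δ ≤ −1, i.e. tan ϕ tan δ ≥ 1.
The boundary is |tan ϕ| · |tan δ| = 1, so |ϕ| = 90° − |δ| = 90° − 7.8° = 82.2° in the southern hemisphere.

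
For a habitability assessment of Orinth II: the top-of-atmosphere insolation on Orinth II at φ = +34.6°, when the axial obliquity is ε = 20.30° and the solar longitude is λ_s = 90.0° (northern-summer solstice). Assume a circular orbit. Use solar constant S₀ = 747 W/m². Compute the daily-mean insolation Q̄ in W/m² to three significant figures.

Solar declination: sin δ = sin ε · sin λ_s = sin 20.30° × sin 90.0° = 0.34694, so δ = +20.300°.
cos H₀ = −tan(+34.6°) tan(+20.300°) = -0.2552, H₀ = 1.8288 rad.
Bracket: H₀ sin φ sin δ + cos φ cos δ sin H₀ = 1.8288×0.56784×0.34694 + 0.82314×0.93789×0.96689 = 0.360285 + 0.746453 = 1.106738.
Q̄ = (S₀/π) × [bracket] = (747/π) × 1.106738 = 263.2 W/m².

Q̄ ≈ 263 W/m²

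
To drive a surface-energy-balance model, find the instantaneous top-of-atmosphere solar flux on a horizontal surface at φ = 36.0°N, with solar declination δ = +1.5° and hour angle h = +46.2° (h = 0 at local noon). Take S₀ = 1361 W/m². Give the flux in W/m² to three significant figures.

cos θ_z = sin φ sin δ + cos φ cos δ cos h = 0.015386 + 0.559764 = 0.575150.
Flux = S₀ · cos θ_z = 1361 × 0.575150 = 782.8 W/m².

783 W/m²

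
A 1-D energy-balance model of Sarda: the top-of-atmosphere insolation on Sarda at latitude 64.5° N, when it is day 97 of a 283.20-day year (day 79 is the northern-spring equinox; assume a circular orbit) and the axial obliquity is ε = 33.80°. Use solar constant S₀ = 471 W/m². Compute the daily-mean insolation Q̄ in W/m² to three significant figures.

Q̄ ≈ 116 W/m²

Solar longitude: λ_s = 360° × (97 − 79)/283.20 = 22.881°.
sin δ = sin 33.80° × sin 22.881° = 0.21630, so δ = +12.492°.
cos H₀ = −tan(+64.5°) tan(+12.492°) = -0.4645, H₀ = 2.0538 rad.
Bracket: H₀ sin φ sin δ + cos φ cos δ sin H₀ = 2.0538×0.90259×0.21630 + 0.43051×0.97633×0.88558 = 0.400964 + 0.372227 = 0.773191.
Q̄ = (S₀/π) × [bracket] = (471/π) × 0.773191 = 115.9 W/m².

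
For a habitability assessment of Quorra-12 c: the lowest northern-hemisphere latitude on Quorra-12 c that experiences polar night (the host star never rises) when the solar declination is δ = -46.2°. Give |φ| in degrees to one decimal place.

Polar night requires cos H₀ = −tan φ tan δ ≥ 1, i.e. tan φ tan δ ≤ −1.
The boundary is |tan φ| · |tan δ| = 1, so |φ| = 90° − |δ| = 90° − 46.2° = 43.8° in the northern hemisphere.

|φ| = 43.8°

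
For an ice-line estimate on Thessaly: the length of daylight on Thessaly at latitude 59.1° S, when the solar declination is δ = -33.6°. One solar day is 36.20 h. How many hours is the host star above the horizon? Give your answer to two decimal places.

Sunrise equation: cos H₀ = −tan φ · tan δ = -1.1101 ≤ −1, so the host star never sets (polar day) and H₀ = π.
Daylight = 2H₀/(2π) × 36.20 h = (3.1416/π) × 36.20 = 36.20 h.

36.20 h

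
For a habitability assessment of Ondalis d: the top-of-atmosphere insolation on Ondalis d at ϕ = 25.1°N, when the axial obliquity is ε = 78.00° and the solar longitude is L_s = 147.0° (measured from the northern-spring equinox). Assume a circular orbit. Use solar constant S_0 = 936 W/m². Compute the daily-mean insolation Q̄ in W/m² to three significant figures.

Q̄ ≈ 344 W/m²

Solar declination: sin δ = sin ε · sin L_s = sin 78.00° × sin 147.0° = 0.53274, so δ = +32.191°.
cos h₀ = −tan(+25.1°) tan(+32.191°) = -0.2949, h₀ = 1.8701 rad.
Bracket: h₀ sin ϕ sin δ + cos ϕ cos δ sin h₀ = 1.8701×0.42420×0.53274 + 0.90557×0.84628×0.95553 = 0.422621 + 0.732285 = 1.154906.
Q̄ = (S_0/π) × [bracket] = (936/π) × 1.154906 = 344.1 W/m².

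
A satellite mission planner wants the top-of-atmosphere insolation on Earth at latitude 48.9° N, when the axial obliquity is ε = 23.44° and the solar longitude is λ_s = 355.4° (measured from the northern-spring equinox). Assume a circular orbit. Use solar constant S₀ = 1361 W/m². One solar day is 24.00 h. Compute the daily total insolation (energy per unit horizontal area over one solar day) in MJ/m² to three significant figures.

Solar declination: sin δ = sin ε · sin λ_s = sin 23.44° × sin 355.4° = -0.03190, so δ = -1.828°.
cos H₀ = −tan(+48.9°) tan(-1.828°) = 0.0366, H₀ = 1.5342 rad.
Bracket: H₀ sin φ sin δ + cos φ cos δ sin H₀ = 1.5342×0.75356×-0.03190 + 0.65738×0.99949×0.99933 = -0.036880 + 0.656605 = 0.619725.
Q̄ = (S₀/π) × [bracket] = (1361/π) × 0.619725 = 268.48 W/m².
Daily total = Q̄ × 24.00 h × 3600 s/h = 268.48 × 24.00 × 3600 / 10⁶ = 23.20 MJ/m².

23.2 MJ/m²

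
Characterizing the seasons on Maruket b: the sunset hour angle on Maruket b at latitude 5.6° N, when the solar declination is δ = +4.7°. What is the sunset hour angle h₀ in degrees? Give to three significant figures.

h₀ = 90.5°

cos h₀ = −tan ϕ · tan δ = −tan(+5.6°) × tan(+4.700°) = -0.0081, so h₀ = 1.5789 rad = 90.46°.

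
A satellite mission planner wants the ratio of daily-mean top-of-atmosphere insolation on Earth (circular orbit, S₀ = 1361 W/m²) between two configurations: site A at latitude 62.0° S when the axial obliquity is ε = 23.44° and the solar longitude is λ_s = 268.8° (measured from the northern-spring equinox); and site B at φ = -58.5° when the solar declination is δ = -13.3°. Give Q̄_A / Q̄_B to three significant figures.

— Configuration A (φ=-62.0°):
Solar declination: sin δ = sin ε · sin λ_s = sin 23.44° × sin 268.8° = -0.39770, so δ = -23.435°.
cos H₀ = −tan(-62.0°) tan(-23.435°) = -0.8152, H₀ = 2.5239 rad.
Bracket: H₀ sin φ sin δ + cos φ cos δ sin H₀ = 2.5239×-0.88295×-0.39770 + 0.46947×0.91751×0.57917 = 0.886266 + 0.249474 = 1.135740.
Q̄ = (S₀/π) × [bracket] = (1361/π) × 1.135740 = 492.03 W/m².
— Configuration B (φ=-58.5°):
cos H₀ = −tan(-58.5°) tan(-13.300°) = -0.3858, H₀ = 1.9668 rad.
Bracket: H₀ sin φ sin δ + cos φ cos δ sin H₀ = 1.9668×-0.85264×-0.23005 + 0.52250×0.97318×0.92260 = 0.385787 + 0.469130 = 0.854917.
Q̄ = (S₀/π) × [bracket] = (1361/π) × 0.854917 = 370.37 W/m².
Ratio Q̄_A / Q̄_B = 492.03 / 370.37 = 1.328.

Q̄_A / Q̄_B ≈ 1.33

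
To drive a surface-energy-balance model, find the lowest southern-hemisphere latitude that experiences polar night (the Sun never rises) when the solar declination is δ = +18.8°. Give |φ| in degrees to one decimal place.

|φ| = 71.2°

Polar night requires cos H₀ = −tan φ tan δ ≥ 1, i.e. tan φ tan δ ≤ −1.
The boundary is |tan φ| · |tan δ| = 1, so |φ| = 90° − |δ| = 90° − 18.8° = 71.2° in the southern hemisphere.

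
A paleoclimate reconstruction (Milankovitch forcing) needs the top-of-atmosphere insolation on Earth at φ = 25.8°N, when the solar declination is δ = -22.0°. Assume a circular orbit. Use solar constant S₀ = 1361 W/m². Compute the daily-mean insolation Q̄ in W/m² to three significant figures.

Q̄ ≈ 258 W/m²

cos H₀ = −tan(+25.8°) tan(-22.000°) = 0.1953, H₀ = 1.3742 rad.
Bracket: H₀ sin φ sin δ + cos φ cos δ sin H₀ = 1.3742×0.43523×-0.37461 + 0.90032×0.92718×0.98074 = -0.224052 + 0.818681 = 0.594629.
Q̄ = (S₀/π) × [bracket] = (1361/π) × 0.594629 = 257.6 W/m².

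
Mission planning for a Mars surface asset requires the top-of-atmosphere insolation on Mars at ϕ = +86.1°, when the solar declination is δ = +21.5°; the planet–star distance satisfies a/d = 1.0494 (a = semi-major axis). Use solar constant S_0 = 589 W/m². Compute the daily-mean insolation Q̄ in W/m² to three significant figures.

cos h₀ = −tan(+86.1°) tan(+21.500°) = -5.7781 ≤ −1 ⇒ polar day, h₀ = π.
Bracket: h₀ sin ϕ sin δ + cos ϕ cos δ sin h₀ = 3.1416×0.99768×0.36650 + 0.06802×0.93042×0.00000 = 1.148725 + 0.000000 = 1.148725.
Inverse-square distance factor (a/d)² = 1.0494² = 1.101240.
Q̄ = (S_0/π) × 1.101240 × [bracket] = (589/π) × 1.101240 × 1.148725 = 237.2 W/m².

Q̄ ≈ 237 W/m²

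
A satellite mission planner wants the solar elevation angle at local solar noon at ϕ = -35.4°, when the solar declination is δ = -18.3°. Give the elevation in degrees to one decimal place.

72.9°

At local noon the hour angle is zero, so the zenith angle equals |ϕ − δ| = |-35.4° − (-18.300°)| = 17.100°.
Elevation = 90° − 17.100° = 72.9°.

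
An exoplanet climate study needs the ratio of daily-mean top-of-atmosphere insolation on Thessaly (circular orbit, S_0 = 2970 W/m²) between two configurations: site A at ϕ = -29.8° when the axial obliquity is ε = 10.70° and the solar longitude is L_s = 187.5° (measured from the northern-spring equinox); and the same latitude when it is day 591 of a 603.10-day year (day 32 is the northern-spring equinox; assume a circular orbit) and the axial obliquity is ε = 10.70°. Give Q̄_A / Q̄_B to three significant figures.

— Configuration A (ϕ=-29.8°):
Solar declination: sin δ = sin ε · sin L_s = sin 10.70° × sin 187.5° = -0.02423, so δ = -1.389°.
cos h₀ = −tan(-29.8°) tan(-1.389°) = -0.0139, h₀ = 1.5847 rad.
Bracket: h₀ sin ϕ sin δ + cos ϕ cos δ sin h₀ = 1.5847×-0.49697×-0.02423 + 0.86777×0.99971×0.99990 = 0.019082 + 0.867432 = 0.886514.
Q̄ = (S_0/π) × [bracket] = (2970/π) × 0.886514 = 838.09 W/m².
— Configuration B (ϕ=-29.8°):
Solar longitude: L_s = 360° × (591 − 32)/603.10 = 333.676°.
sin δ = sin 10.70° × sin 333.676° = -0.08233, so δ = -4.723°.
cos h₀ = −tan(-29.8°) tan(-4.723°) = -0.0473, h₀ = 1.6181 rad.
Bracket: h₀ sin ϕ sin δ + cos ϕ cos δ sin h₀ = 1.6181×-0.49697×-0.08233 + 0.86777×0.99660×0.99888 = 0.066205 + 0.863851 = 0.930056.
Q̄ = (S_0/π) × [bracket] = (2970/π) × 0.930056 = 879.26 W/m².
Ratio Q̄_A / Q̄_B = 838.09 / 879.26 = 0.9532.

Q̄_A / Q̄_B ≈ 0.953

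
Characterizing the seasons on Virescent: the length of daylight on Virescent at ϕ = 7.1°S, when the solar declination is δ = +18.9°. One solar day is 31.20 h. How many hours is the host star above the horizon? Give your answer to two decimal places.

15.18 h

cos h₀ = −tan ϕ · tan δ = −tan(-7.1°) × tan(+18.900°) = 0.0426, so h₀ = 1.5281 rad = 87.56°.
Daylight = 2h₀/(2π) × 31.20 h = (1.5281/π) × 31.20 = 15.18 h.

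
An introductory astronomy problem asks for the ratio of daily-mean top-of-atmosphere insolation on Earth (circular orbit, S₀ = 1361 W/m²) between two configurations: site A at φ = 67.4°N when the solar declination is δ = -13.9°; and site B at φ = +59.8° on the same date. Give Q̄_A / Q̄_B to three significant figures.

— Configuration A (φ=+67.4°):
cos H₀ = −tan(+67.4°) tan(-13.900°) = 0.5945, H₀ = 0.9341 rad.
Bracket: H₀ sin φ sin δ + cos φ cos δ sin H₀ = 0.9341×0.92321×-0.24023 + 0.38430×0.97072×0.80408 = -0.207167 + 0.299960 = 0.092793.
Q̄ = (S₀/π) × [bracket] = (1361/π) × 0.092793 = 40.200 W/m².
— Configuration B (φ=+59.8°):
cos H₀ = −tan(+59.8°) tan(-13.900°) = 0.4252, H₀ = 1.1316 rad.
Bracket: H₀ sin φ sin δ + cos φ cos δ sin H₀ = 1.1316×0.86427×-0.24023 + 0.50302×0.97072×0.90510 = -0.234947 + 0.441953 = 0.207006.
Q̄ = (S₀/π) × [bracket] = (1361/π) × 0.207006 = 89.679 W/m².
Ratio Q̄_A / Q̄_B = 40.200 / 89.679 = 0.4483.

Q̄_A / Q̄_B ≈ 0.448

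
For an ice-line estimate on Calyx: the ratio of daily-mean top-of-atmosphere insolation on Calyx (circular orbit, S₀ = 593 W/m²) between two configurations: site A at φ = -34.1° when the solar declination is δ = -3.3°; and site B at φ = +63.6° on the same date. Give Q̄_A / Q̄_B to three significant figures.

Q̄_A / Q̄_B ≈ 2.40

— Configuration A (φ=-34.1°):
cos H₀ = −tan(-34.1°) tan(-3.300°) = -0.0390, H₀ = 1.6098 rad.
Bracket: H₀ sin φ sin δ + cos φ cos δ sin H₀ = 1.6098×-0.56064×-0.05756 + 0.82806×0.99834×0.99924 = 0.051949 + 0.826057 = 0.878006.
Q̄ = (S₀/π) × [bracket] = (593/π) × 0.878006 = 165.73 W/m².
— Configuration B (φ=+63.6°):
cos H₀ = −tan(+63.6°) tan(-3.300°) = 0.1162, H₀ = 1.4544 rad.
Bracket: H₀ sin φ sin δ + cos φ cos δ sin H₀ = 1.4544×0.89571×-0.05756 + 0.44464×0.99834×0.99323 = -0.074985 + 0.440897 = 0.365912.
Q̄ = (S₀/π) × [bracket] = (593/π) × 0.365912 = 69.069 W/m².
Ratio Q̄_A / Q̄_B = 165.73 / 69.069 = 2.399.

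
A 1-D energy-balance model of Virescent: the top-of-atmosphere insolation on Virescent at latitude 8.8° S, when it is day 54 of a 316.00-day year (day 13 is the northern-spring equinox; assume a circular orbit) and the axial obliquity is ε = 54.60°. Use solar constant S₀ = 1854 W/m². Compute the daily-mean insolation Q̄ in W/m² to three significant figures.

Q̄ ≈ 388 W/m²

Solar longitude: λ_s = 360° × (54 − 13)/316.00 = 46.709°.
sin δ = sin 54.60° × sin 46.709° = 0.59331, so δ = +36.393°.
cos H₀ = −tan(-8.8°) tan(+36.393°) = 0.1141, H₀ = 1.4564 rad.
Bracket: H₀ sin φ sin δ + cos φ cos δ sin H₀ = 1.4564×-0.15299×0.59331 + 0.98823×0.80497×0.99347 = -0.132198 + 0.790301 = 0.658103.
Q̄ = (S₀/π) × [bracket] = (1854/π) × 0.658103 = 388.4 W/m².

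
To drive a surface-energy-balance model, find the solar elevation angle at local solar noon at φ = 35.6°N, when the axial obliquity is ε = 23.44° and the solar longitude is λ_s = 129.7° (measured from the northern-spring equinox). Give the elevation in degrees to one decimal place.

Solar declination: sin δ = sin ε · sin λ_s = sin 23.44° × sin 129.7° = 0.30606, so δ = +17.822°.
At local noon the hour angle is zero, so the zenith angle equals |φ − δ| = |+35.6° − (+17.822°)| = 17.778°.
Elevation = 90° − 17.778° = 72.2°.

72.2°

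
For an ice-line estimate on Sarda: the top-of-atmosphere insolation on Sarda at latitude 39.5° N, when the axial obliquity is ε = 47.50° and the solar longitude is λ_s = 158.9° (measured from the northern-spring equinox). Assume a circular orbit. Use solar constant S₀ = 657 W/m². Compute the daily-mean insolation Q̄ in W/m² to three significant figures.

Solar declination: sin δ = sin ε · sin λ_s = sin 47.50° × sin 158.9° = 0.26542, so δ = +15.392°.
cos H₀ = −tan(+39.5°) tan(+15.392°) = -0.2269, H₀ = 1.7997 rad.
Bracket: H₀ sin φ sin δ + cos φ cos δ sin H₀ = 1.7997×0.63608×0.26542 + 0.77162×0.96413×0.97391 = 0.303840 + 0.724533 = 1.028373.
Q̄ = (S₀/π) × [bracket] = (657/π) × 1.028373 = 215.1 W/m².

Q̄ ≈ 215 W/m²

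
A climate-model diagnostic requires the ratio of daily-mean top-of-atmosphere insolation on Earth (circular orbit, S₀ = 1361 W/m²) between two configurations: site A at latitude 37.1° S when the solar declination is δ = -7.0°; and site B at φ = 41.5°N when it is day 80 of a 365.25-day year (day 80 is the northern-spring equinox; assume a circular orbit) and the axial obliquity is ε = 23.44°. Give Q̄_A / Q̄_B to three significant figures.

Q̄_A / Q̄_B ≈ 1.22

— Configuration A (φ=-37.1°):
cos H₀ = −tan(-37.1°) tan(-7.000°) = -0.0929, H₀ = 1.6638 rad.
Bracket: H₀ sin φ sin δ + cos φ cos δ sin H₀ = 1.6638×-0.60321×-0.12187 + 0.79758×0.99255×0.99568 = 0.122311 + 0.788218 = 0.910529.
Q̄ = (S₀/π) × [bracket] = (1361/π) × 0.910529 = 394.46 W/m².
— Configuration B (φ=+41.5°):
Solar longitude: λ_s = 360° × (80 − 80)/365.25 = 0.000°.
sin δ = sin 23.44° × sin 0.000° = 0.00000, so δ = +0.000°.
cos H₀ = −tan(+41.5°) tan(+0.000°) = -0.0000, H₀ = 1.5708 rad.
Bracket: H₀ sin φ sin δ + cos φ cos δ sin H₀ = 1.5708×0.66262×0.00000 + 0.74896×1.00000×1.00000 = 0.000000 + 0.748960 = 0.748960.
Q̄ = (S₀/π) × [bracket] = (1361/π) × 0.748960 = 324.46 W/m².
Ratio Q̄_A / Q̄_B = 394.46 / 324.46 = 1.216.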